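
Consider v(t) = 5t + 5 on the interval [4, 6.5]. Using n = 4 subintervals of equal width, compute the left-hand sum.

Δt = (6.5 − 4)/4 = 0.625.
Left endpoints: 4, 4.625, 5.25, 5.875.
v(4) = 25, v(4.625) = 28.125, v(5.25) = 31.25, v(5.875) = 34.375.
Sum = Δt · [v(4) + v(4.625) + v(5.25) + v(5.875)].
Sum = 74.21875.

74.21875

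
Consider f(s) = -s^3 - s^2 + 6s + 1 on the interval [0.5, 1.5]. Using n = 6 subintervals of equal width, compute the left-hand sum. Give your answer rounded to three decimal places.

Δs = (1.5 − 0.5)/6 = 1/6.
Left endpoints: 0.5, 2/3, 5/6, 1, 7/6, 4/3.
f(0.5) = 3.625, f(2/3) = 115/27, f(5/6) = 1021/216, f(1) = 5, f(7/6) = 1091/216, f(4/3) = 131/27.
Sum = Δs · [f(0.5) + f(2/3) + f(5/6) + ...].
Sum ≈ 4.586.

4.586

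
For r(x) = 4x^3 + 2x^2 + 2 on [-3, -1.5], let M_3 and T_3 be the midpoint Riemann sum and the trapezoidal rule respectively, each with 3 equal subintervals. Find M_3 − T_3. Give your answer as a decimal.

2.34375

M_3 = -56.40625.
T_3 = -58.75.
M_3 − T_3 = 2.34375.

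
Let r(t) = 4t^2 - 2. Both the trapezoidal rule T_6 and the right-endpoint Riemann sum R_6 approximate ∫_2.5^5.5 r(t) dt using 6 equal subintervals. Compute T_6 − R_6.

-24

T_6 = 195.5.
R_6 = 219.5.
T_6 − R_6 = -24.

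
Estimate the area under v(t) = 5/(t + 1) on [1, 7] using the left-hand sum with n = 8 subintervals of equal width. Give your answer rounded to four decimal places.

Δt = (7 − 1)/8 = 0.75.
Left endpoints: 1, 1.75, 2.5, 3.25, 4, 4.75, 5.5, 6.25.
v(1) = 2.5, v(1.75) = 20/11, v(2.5) = 10/7, v(3.25) = 20/17, v(4) = 1, v(4.75) = 20/23, v(5.5) = 10/13, v(6.25) = 20/29.
Sum = Δt · [v(1) + v(1.75) + v(2.5) + ...].
Sum ≈ 7.6888.

7.6888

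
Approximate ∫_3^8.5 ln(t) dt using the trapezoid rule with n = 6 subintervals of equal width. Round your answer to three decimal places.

9.380

Δt = (8.5 − 3)/6 = 11/12.
f(3) ≈ 1.099, f(47/12) ≈ 1.365, f(29/6) ≈ 1.576, f(5.75) ≈ 1.749, f(20/3) ≈ 1.897, f(91/12) ≈ 2.026, f(8.5) ≈ 2.140.
T_6 = (Δt/2)·[f(t_0) + 2f(t_1) + ... + 2f(t_{5}) + f(t_6)].
Sum ≈ 9.380.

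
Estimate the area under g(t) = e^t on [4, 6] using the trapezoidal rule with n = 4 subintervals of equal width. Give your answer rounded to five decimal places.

Δt = (6 − 4)/4 = 0.5.
g(4) ≈ 54.59815, g(4.5) ≈ 90.01713, g(5) ≈ 148.41316, g(5.5) ≈ 244.69193, g(6) ≈ 403.42879.
T_4 = (Δt/2)·[g(t_0) + 2g(t_1) + 2g(t_2) + 2g(t_3) + g(t_4)].
Sum ≈ 356.06785.

356.06785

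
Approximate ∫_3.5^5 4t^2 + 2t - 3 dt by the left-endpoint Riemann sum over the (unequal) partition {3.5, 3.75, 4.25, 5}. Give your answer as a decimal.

101.9375

Subinterval widths: 0.25, 0.5, 0.75.
Left endpoints: 3.5, 3.75, 4.25.
f(3.5) = 53, f(3.75) = 60.75, f(4.25) = 77.75.
Sum = Σ Δt_i · f(t_i).
Sum = 101.9375.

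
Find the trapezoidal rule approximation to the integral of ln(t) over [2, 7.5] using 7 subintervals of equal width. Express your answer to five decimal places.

Δt = (7.5 − 2)/7 = 11/14.
f(2) ≈ 0.69315, f(39/14) ≈ 1.02450, f(25/7) ≈ 1.27297, f(61/14) ≈ 1.47182, f(36/7) ≈ 1.63761, f(83/14) ≈ 1.77978, f(47/7) ≈ 1.90424, f(7.5) ≈ 2.01490.
T_7 = (Δt/2)·[f(t_0) + 2f(t_1) + ... + 2f(t_{6}) + f(t_7)].
Sum ≈ 8.20674.

8.20674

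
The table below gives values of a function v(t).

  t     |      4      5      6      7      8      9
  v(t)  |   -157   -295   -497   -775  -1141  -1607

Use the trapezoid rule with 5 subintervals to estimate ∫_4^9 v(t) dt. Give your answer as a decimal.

-3590

Δt = 1.
T_5 = (1/2)·[(-157) + 2·(-295) + 2·(-497) + 2·(-775) + 2·(-1141) + (-1607)] = -3590.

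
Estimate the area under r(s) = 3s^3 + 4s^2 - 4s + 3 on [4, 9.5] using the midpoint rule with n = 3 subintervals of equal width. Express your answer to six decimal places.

6742.882234

Δs = (9.5 − 4)/3 = 11/6.
Midpoints: 59/12, 6.75, 103/12.
r(59/12) = 83825/192, r(6.75) = 1080.890625, r(103/12) = 1244423/576.
Sum = Δs · [r(59/12) + r(6.75) + r(103/12)].
Sum ≈ 6742.882234.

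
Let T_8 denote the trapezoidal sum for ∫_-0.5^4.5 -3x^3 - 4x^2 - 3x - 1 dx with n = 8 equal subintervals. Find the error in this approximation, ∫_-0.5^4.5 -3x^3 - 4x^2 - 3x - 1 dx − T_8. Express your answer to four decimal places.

Exact integral: ∫_-0.5^4.5 f(x) dx ≈ -464.166667.
T_8 = -471.328125.
Error ≈ -464.166667 − (-471.328125) ≈ 7.1615.

7.1615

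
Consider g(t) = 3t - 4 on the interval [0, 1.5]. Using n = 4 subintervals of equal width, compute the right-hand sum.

Δt = (1.5 − 0)/4 = 0.375.
Right endpoints: 0.375, 0.75, 1.125, 1.5.
g(0.375) = -2.875, g(0.75) = -1.75, g(1.125) = -0.625, g(1.5) = 0.5.
Sum = Δt · [g(0.375) + g(0.75) + g(1.125) + g(1.5)].
Sum = -1.78125.

-1.78125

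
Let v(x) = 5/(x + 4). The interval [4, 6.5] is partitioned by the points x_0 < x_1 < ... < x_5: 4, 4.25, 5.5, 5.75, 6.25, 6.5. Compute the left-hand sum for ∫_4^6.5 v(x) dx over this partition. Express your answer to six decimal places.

1.423766

Subinterval widths: 0.25, 1.25, 0.25, 0.5, 0.25.
Left endpoints: 4, 4.25, 5.5, 5.75, 6.25.
v(4) = 0.625, v(4.25) = 20/33, v(5.5) = 10/19, v(5.75) = 20/39, v(6.25) = 20/41.
Sum = Σ Δx_i · v(x_i).
Sum ≈ 1.423766.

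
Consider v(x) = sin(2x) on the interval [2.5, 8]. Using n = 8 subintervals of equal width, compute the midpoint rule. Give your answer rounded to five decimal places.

Δx = (8 − 2.5)/8 = 0.6875.
Midpoints: 2.84375, 3.53125, 4.21875, 4.90625, 5.59375, 6.28125, 6.96875, 7.65625.
v(2.84375) ≈ -0.56108, v(3.53125) ≈ 0.70279, v(4.21875) ≈ 0.83453, v(4.90625) ≈ -0.37808, v(5.59375) ≈ -0.98164, v(6.28125) ≈ -0.00387, v(6.96875) ≈ 0.98013, v(7.65625) ≈ 0.38524.
Sum = Δx · [v(2.84375) + v(3.53125) + v(4.21875) + ...].
Sum ≈ 0.67239.

0.67239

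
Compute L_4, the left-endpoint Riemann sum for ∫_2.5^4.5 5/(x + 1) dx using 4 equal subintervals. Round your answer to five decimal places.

2.39484

Δx = (4.5 − 2.5)/4 = 0.5.
Left endpoints: 2.5, 3, 3.5, 4.
f(2.5) = 10/7, f(3) = 1.25, f(3.5) = 10/9, f(4) = 1.
Sum = Δx · [f(2.5) + f(3) + f(3.5) + f(4)].
Sum ≈ 2.39484.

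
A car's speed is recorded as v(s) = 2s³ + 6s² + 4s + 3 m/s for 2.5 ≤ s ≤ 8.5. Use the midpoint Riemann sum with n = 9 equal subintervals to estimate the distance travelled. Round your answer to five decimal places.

3928.83333

Δs = (8.5 − 2.5)/9 = 2/3.
Midpoints: 17/6, 3.5, 25/6, 29/6, 5.5, 37/6, 41/6, 7.5, 49/6.
v(17/6) = 11663/108, v(3.5) = 176.25, v(25/6) = 28999/108, v(29/6) = 41939/108, v(5.5) = 539.25, v(37/6) = 78283/108, v(41/6) = 102455/108, v(7.5) = 1214.25, v(49/6) = 164719/108.
Sum = Δs · [v(17/6) + v(3.5) + v(25/6) + ...].
Sum ≈ 3928.83333.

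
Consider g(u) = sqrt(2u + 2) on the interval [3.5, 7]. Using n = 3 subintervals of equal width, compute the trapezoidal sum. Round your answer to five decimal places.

12.32391

Δu = (7 − 3.5)/3 = 7/6.
g(3.5) ≈ 3.00000, g(14/3) ≈ 3.36650, g(35/6) ≈ 3.69685, g(7) ≈ 4.00000.
T_3 = (Δu/2)·[g(u_0) + 2g(u_1) + 2g(u_2) + g(u_3)].
Sum ≈ 12.32391.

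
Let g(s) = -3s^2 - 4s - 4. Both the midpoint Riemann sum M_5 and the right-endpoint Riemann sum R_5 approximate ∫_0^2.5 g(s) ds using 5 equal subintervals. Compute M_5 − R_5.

M_5 = -37.96875.
R_5 = -45.625.
M_5 − R_5 = 7.65625.

7.65625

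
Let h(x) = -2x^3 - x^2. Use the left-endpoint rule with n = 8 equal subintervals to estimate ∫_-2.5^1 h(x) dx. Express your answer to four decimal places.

Δx = (1 − (-2.5))/8 = 0.4375.
Left endpoints: -2.5, -2.0625, -1.625, -1.1875, -0.75, -0.3125, 0.125, 0.5625.
h(-2.5) = 25, h(-2.0625) = 27225/2048, h(-1.625) = 5.94140625, h(-1.1875) = 3971/2048, h(-0.75) = 0.28125, h(-0.3125) = -75/2048, h(0.125) = -0.01953125, h(0.5625) = -1377/2048.
Sum = Δx · [h(-2.5) + h(-2.0625) + h(-1.625) + ...].
Sum ≈ 20.0054.

20.0054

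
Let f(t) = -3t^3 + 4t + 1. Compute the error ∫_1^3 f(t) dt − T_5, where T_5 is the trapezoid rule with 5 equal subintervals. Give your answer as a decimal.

0.96

Exact integral: ∫_1^3 f(t) dt = -42.
T_5 = -42.96.
Error = -42 − (-42.96) = 0.96.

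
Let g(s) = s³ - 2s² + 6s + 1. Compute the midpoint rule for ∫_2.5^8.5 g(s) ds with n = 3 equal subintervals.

Δs = (8.5 − 2.5)/3 = 2.
Midpoints: 3.5, 5.5, 7.5.
g(3.5) = 40.375, g(5.5) = 139.875, g(7.5) = 355.375.
Sum = Δs · [g(3.5) + g(5.5) + g(7.5)].
Sum = 1071.25.

1071.25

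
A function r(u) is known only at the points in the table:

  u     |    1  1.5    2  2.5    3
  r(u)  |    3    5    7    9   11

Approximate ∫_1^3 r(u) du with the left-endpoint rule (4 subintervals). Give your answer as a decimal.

Δu = 0.5.
Sum = 0.5·[3 + 5 + 7 + 9] = 12.

12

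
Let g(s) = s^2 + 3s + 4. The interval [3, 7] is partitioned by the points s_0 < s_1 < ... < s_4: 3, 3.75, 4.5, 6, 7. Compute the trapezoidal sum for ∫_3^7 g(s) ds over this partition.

Subinterval widths: 0.75, 0.75, 1.5, 1.
g(3) = 22, g(3.75) = 29.3125, g(4.5) = 37.75, g(6) = 58, g(7) = 74.
On each subinterval the trapezoid contributes (Δs_i/2)·[g(s_{i-1}) + g(s_i)].
Sum = 182.203125.

182.203125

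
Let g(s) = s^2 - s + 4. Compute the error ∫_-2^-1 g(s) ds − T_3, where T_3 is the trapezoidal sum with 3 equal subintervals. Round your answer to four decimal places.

-0.0185

Exact integral: ∫_-2^-1 g(s) ds ≈ 7.833333.
T_3 ≈ 7.851852.
Error ≈ 7.833333 − 7.851852 ≈ -0.0185.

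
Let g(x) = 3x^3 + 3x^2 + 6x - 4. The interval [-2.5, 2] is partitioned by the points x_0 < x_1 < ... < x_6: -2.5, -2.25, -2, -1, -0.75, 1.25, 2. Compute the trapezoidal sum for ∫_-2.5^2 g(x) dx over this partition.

-12.03515625

Subinterval widths: 0.25, 0.25, 1, 0.25, 2, 0.75.
g(-2.5) = -47.125, g(-2.25) = -36.484375, g(-2) = -28, g(-1) = -10, g(-0.75) = -8.078125, g(1.25) = 14.046875, g(2) = 44.
On each subinterval the trapezoid contributes (Δx_i/2)·[g(x_{i-1}) + g(x_i)].
Sum = -12.03515625.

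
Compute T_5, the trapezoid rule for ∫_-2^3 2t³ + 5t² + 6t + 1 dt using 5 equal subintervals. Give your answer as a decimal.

117.5

Δt = (3 − (-2))/5 = 1.
f(-2) = -7, f(-1) = -2, f(0) = 1, f(1) = 14, f(2) = 49, f(3) = 118.
T_5 = (Δt/2)·[f(t_0) + 2f(t_1) + ... + 2f(t_{4}) + f(t_5)].
Sum = 117.5.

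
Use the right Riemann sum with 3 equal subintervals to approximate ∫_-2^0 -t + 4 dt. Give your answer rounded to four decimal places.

Δt = (0 − (-2))/3 = 2/3.
Right endpoints: -4/3, -2/3, 0.
f(-4/3) = 16/3, f(-2/3) = 14/3, f(0) = 4.
Sum = Δt · [f(-4/3) + f(-2/3) + f(0)].
Sum ≈ 9.3333.

9.3333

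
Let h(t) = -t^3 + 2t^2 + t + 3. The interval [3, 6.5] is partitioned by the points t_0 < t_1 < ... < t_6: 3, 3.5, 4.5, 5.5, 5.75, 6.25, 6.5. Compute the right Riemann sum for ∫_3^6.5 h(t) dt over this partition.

-298.78515625

Subinterval widths: 0.5, 1, 1, 0.25, 0.5, 0.25.
Right endpoints: 3.5, 4.5, 5.5, 5.75, 6.25, 6.5.
h(3.5) = -11.875, h(4.5) = -43.125, h(5.5) = -97.375, h(5.75) = -115.234375, h(6.25) = -156.765625, h(6.5) = -180.625.
Sum = Σ Δt_i · h(t_i).
Sum = -298.78515625.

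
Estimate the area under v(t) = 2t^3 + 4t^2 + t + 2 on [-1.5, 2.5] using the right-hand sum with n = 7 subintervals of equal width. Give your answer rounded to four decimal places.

Δt = (2.5 − (-1.5))/7 = 4/7.
Right endpoints: -13/14, -5/14, 3/14, 11/14, 19/14, 27/14, 2.5.
v(-13/14) = 4005/1372, v(-5/14) = 2829/1372, v(3/14) = 3317/1372, v(11/14) = 8541/1372, v(19/14) = 21573/1372, v(27/14) = 45485/1372, v(2.5) = 60.75.
Sum = Δt · [v(-13/14) + v(-5/14) + v(3/14) + ...].
Sum ≈ 70.4286.

70.4286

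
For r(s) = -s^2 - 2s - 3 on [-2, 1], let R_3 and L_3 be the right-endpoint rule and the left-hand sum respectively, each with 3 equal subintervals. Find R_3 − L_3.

-3

R_3 = -11.
L_3 = -8.
R_3 − L_3 = -3.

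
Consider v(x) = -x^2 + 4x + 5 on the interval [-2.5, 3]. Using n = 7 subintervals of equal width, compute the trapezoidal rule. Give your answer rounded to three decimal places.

18.226

Δx = (3 − (-2.5))/7 = 11/14.
v(-2.5) = -11.25, v(-12/7) = -235/49, v(-13/14) = 83/196, v(-1/7) = 216/49, v(9/14) = 1403/196, v(10/7) = 425/49, v(31/14) = 1755/196, v(3) = 8.
T_7 = (Δx/2)·[v(x_0) + 2v(x_1) + ... + 2v(x_{6}) + v(x_7)].
Sum ≈ 18.226.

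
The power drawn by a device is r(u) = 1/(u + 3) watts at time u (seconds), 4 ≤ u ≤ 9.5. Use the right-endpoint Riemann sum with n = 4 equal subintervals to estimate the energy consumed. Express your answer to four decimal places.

Δu = (9.5 − 4)/4 = 1.375.
Right endpoints: 5.375, 6.75, 8.125, 9.5.
r(5.375) = 8/67, r(6.75) = 4/39, r(8.125) = 8/89, r(9.5) = 0.08.
Sum = Δu · [r(5.375) + r(6.75) + r(8.125) + r(9.5)].
Sum ≈ 0.5388.

0.5388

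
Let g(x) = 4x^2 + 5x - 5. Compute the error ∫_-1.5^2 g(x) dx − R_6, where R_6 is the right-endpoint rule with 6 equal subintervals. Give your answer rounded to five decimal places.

Exact integral: ∫_-1.5^2 g(x) dx ≈ 2.0416667.
R_6 ≈ 9.9814815.
Error ≈ 2.0416667 − 9.9814815 ≈ -7.93981.

-7.93981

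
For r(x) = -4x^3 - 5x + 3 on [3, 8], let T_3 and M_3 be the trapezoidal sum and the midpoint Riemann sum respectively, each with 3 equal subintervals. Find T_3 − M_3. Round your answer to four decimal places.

-229.1667

T_3 ≈ -4290.277778.
M_3 ≈ -4061.111111.
T_3 − M_3 ≈ -229.1667.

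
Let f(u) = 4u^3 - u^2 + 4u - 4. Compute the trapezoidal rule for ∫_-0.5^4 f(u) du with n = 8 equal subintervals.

Δu = (4 − (-0.5))/8 = 0.5625.
f(-0.5) = -6.75, f(0.0625) = -3843/1024, f(0.625) = -0.9140625, f(1.1875) = 6183/1024, f(1.75) = 21.375, f(2.3125) = 50553/1024, f(2.875) = 94.2890625, f(3.4375) = 164259/1024, f(4) = 252.
T_8 = (Δu/2)·[f(u_0) + 2f(u_1) + ... + 2f(u_{7}) + f(u_8)].
Sum = 252.80859375.

252.80859375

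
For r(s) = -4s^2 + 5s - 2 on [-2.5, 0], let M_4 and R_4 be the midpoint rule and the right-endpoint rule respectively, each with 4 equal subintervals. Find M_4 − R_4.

M_4 = -41.1328125.
R_4 = -30.390625.
M_4 − R_4 = -10.7421875.

-10.7421875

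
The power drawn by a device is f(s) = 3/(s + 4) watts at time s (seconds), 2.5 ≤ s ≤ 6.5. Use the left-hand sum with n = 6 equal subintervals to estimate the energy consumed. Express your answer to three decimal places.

1.499

Δs = (6.5 − 2.5)/6 = 2/3.
Left endpoints: 2.5, 19/6, 23/6, 4.5, 31/6, 35/6.
f(2.5) = 6/13, f(19/6) = 18/43, f(23/6) = 18/47, f(4.5) = 6/17, f(31/6) = 18/55, f(35/6) = 18/59.
Sum = Δs · [f(2.5) + f(19/6) + f(23/6) + ...].
Sum ≈ 1.499.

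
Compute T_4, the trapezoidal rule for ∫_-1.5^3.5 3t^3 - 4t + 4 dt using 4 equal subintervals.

120.46875

Δt = (3.5 − (-1.5))/4 = 1.25.
f(-1.5) = -0.125, f(-0.25) = 4.953125, f(1) = 3, f(2.25) = 29.171875, f(3.5) = 118.625.
T_4 = (Δt/2)·[f(t_0) + 2f(t_1) + 2f(t_2) + 2f(t_3) + f(t_4)].
Sum = 120.46875.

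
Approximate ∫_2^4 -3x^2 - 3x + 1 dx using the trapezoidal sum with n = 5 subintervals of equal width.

Δx = (4 − 2)/5 = 0.4.
f(2) = -17, f(2.4) = -23.48, f(2.8) = -30.92, f(3.2) = -39.32, f(3.6) = -48.68, f(4) = -59.
T_5 = (Δx/2)·[f(x_0) + 2f(x_1) + ... + 2f(x_{4}) + f(x_5)].
Sum = -72.16.

-72.16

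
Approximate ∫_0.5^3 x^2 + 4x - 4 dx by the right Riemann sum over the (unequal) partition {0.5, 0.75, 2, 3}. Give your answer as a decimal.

Subinterval widths: 0.25, 1.25, 1.
Right endpoints: 0.75, 2, 3.
f(0.75) = -0.4375, f(2) = 8, f(3) = 17.
Sum = Σ Δx_i · f(x_i).
Sum = 26.890625.

26.890625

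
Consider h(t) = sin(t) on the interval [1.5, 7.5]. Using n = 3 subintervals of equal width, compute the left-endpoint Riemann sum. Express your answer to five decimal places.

-0.11766

Δt = (7.5 − 1.5)/3 = 2.
Left endpoints: 1.5, 3.5, 5.5.
h(1.5) ≈ 0.99749, h(3.5) ≈ -0.35078, h(5.5) ≈ -0.70554.
Sum = Δt · [h(1.5) + h(3.5) + h(5.5)].
Sum ≈ -0.11766.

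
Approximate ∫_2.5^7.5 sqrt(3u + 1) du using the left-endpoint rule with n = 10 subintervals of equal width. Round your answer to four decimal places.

19.3213

Δu = (7.5 − 2.5)/10 = 0.5.
Left endpoints: 2.5, 3, 3.5, 4, 4.5, 5, 5.5, 6, 6.5, 7.
f(2.5) ≈ 2.9155, f(3) ≈ 3.1623, f(3.5) ≈ 3.3912, f(4) ≈ 3.6056, f(4.5) ≈ 3.8079, f(5) ≈ 4.0000, f(5.5) ≈ 4.1833, f(6) ≈ 4.3589, f(6.5) ≈ 4.5277, f(7) ≈ 4.6904.
Sum = Δu · [f(2.5) + f(3) + f(3.5) + ...].
Sum ≈ 19.3213.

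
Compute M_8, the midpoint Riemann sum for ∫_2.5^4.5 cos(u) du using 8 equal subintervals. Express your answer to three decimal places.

Δu = (4.5 − 2.5)/8 = 0.25.
Midpoints: 2.625, 2.875, 3.125, 3.375, 3.625, 3.875, 4.125, 4.375.
f(2.625) ≈ -0.870, f(2.875) ≈ -0.965, f(3.125) ≈ -1.000, f(3.375) ≈ -0.973, f(3.625) ≈ -0.885, f(3.875) ≈ -0.743, f(4.125) ≈ -0.554, f(4.375) ≈ -0.331.
Sum = Δu · [f(2.625) + f(2.875) + f(3.125) + ...].
Sum ≈ -1.580.

-1.580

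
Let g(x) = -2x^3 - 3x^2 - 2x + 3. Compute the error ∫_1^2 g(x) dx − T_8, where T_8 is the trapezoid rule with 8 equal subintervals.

Exact integral: ∫_1^2 g(x) dx = -14.5.
T_8 = -14.53125.
Error = -14.5 − (-14.53125) = 0.03125.

0.03125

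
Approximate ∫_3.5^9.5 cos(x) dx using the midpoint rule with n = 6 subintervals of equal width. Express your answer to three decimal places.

0.287

Δx = (9.5 − 3.5)/6 = 1.
Midpoints: 4, 5, 6, 7, 8, 9.
f(4) ≈ -0.654, f(5) ≈ 0.284, f(6) ≈ 0.960, f(7) ≈ 0.754, f(8) ≈ -0.146, f(9) ≈ -0.911.
Sum = Δx · [f(4) + f(5) + f(6) + ...].
Sum ≈ 0.287.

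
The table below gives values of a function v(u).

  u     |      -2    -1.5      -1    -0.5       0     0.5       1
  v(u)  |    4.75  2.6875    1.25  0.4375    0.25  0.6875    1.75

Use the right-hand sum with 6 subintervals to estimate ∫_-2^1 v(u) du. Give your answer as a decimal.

Δu = 0.5.
Sum = 0.5·[2.6875 + 1.25 + 0.4375 + 0.25 + 0.6875 + 1.75] = 3.53125.

3.53125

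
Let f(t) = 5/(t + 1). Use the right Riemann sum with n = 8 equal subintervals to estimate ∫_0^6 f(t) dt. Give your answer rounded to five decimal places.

Δt = (6 − 0)/8 = 0.75.
Right endpoints: 0.75, 1.5, 2.25, 3, 3.75, 4.5, 5.25, 6.
f(0.75) = 20/7, f(1.5) = 2, f(2.25) = 20/13, f(3) = 1.25, f(3.75) = 20/19, f(4.5) = 10/11, f(5.25) = 0.8, f(6) = 5/7.
Sum = Δt · [f(0.75) + f(1.5) + f(2.25) + ...].
Sum ≈ 8.34121.

8.34121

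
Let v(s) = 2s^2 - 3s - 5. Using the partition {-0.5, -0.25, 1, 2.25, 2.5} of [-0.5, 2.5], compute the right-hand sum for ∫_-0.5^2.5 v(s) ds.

-10.5625

Subinterval widths: 0.25, 1.25, 1.25, 0.25.
Right endpoints: -0.25, 1, 2.25, 2.5.
v(-0.25) = -4.125, v(1) = -6, v(2.25) = -1.625, v(2.5) = 0.
Sum = Σ Δs_i · v(s_i).
Sum = -10.5625.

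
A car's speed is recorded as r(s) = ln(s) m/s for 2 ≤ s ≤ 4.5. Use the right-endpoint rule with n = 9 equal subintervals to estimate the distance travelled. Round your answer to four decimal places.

Δs = (4.5 − 2)/9 = 5/18.
Right endpoints: 41/18, 23/9, 17/6, 28/9, 61/18, 11/3, 71/18, 38/9, 4.5.
r(41/18) ≈ 0.8232, r(23/9) ≈ 0.9383, r(17/6) ≈ 1.0415, r(28/9) ≈ 1.1350, r(61/18) ≈ 1.2205, r(11/3) ≈ 1.2993, r(71/18) ≈ 1.3723, r(38/9) ≈ 1.4404, r(4.5) ≈ 1.5041.
Sum = Δs · [r(41/18) + r(23/9) + r(17/6) + ...].
Sum ≈ 2.9929.

2.9929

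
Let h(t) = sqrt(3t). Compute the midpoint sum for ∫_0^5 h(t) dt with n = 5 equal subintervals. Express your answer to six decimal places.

12.999283

Δt = (5 − 0)/5 = 1.
Midpoints: 0.5, 1.5, 2.5, 3.5, 4.5.
h(0.5) ≈ 1.224745, h(1.5) ≈ 2.121320, h(2.5) ≈ 2.738613, h(3.5) ≈ 3.240370, h(4.5) ≈ 3.674235.
Sum = Δt · [h(0.5) + h(1.5) + h(2.5) + h(3.5) + h(4.5)].
Sum ≈ 12.999283.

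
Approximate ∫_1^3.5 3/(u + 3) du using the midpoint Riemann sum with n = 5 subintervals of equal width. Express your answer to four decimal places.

1.4553

Δu = (3.5 − 1)/5 = 0.5.
Midpoints: 1.25, 1.75, 2.25, 2.75, 3.25.
f(1.25) = 12/17, f(1.75) = 12/19, f(2.25) = 4/7, f(2.75) = 12/23, f(3.25) = 0.48.
Sum = Δu · [f(1.25) + f(1.75) + f(2.25) + f(2.75) + f(3.25)].
Sum ≈ 1.4553.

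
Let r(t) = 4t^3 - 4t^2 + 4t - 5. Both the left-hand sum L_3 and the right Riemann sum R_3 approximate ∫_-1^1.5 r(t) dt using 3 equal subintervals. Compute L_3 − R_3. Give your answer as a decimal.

L_3 ≈ -21.4351852.
R_3 ≈ -2.6851852.
L_3 − R_3 = -18.75.

-18.75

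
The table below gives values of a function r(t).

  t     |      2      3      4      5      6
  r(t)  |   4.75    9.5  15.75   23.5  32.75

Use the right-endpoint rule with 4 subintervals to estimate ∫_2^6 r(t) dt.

Δt = 1.
Sum = 1·[9.5 + 15.75 + 23.5 + 32.75] = 81.5.

81.5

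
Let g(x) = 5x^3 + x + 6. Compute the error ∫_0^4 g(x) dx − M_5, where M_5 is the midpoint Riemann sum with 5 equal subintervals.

6.4

Exact integral: ∫_0^4 g(x) dx = 352.
M_5 = 345.6.
Error = 352 − 345.6 = 6.4.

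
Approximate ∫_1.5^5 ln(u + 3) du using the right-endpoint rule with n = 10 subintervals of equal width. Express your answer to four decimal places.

6.4669

Δu = (5 − 1.5)/10 = 0.35.
Right endpoints: 1.85, 2.2, 2.55, 2.9, 3.25, 3.6, 3.95, 4.3, 4.65, 5.
f(1.85) ≈ 1.5790, f(2.2) ≈ 1.6487, f(2.55) ≈ 1.7138, f(2.9) ≈ 1.7750, f(3.25) ≈ 1.8326, f(3.6) ≈ 1.8871, f(3.95) ≈ 1.9387, f(4.3) ≈ 1.9879, f(4.65) ≈ 2.0347, f(5) ≈ 2.0794.
Sum = Δu · [f(1.85) + f(2.2) + f(2.55) + ...].
Sum ≈ 6.4669.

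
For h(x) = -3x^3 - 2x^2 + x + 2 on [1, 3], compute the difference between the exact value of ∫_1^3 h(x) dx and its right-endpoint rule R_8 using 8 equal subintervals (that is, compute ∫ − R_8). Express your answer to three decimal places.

Exact integral: ∫_1^3 h(x) dx ≈ -69.33333.
R_8 = -81.25.
Error ≈ -69.33333 − (-81.25) ≈ 11.917.

11.917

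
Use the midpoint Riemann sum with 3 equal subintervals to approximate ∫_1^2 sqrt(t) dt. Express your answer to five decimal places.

1.21962

Δt = (2 − 1)/3 = 1/3.
Midpoints: 7/6, 1.5, 11/6.
f(7/6) ≈ 1.08012, f(1.5) ≈ 1.22474, f(11/6) ≈ 1.35401.
Sum = Δt · [f(7/6) + f(1.5) + f(11/6)].
Sum ≈ 1.21962.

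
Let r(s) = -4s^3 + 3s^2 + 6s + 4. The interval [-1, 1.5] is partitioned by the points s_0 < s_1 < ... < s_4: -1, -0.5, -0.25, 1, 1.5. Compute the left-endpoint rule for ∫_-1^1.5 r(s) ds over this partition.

11

Subinterval widths: 0.5, 0.25, 1.25, 0.5.
Left endpoints: -1, -0.5, -0.25, 1.
r(-1) = 5, r(-0.5) = 2.25, r(-0.25) = 2.75, r(1) = 9.
Sum = Σ Δs_i · r(s_i).
Sum = 11.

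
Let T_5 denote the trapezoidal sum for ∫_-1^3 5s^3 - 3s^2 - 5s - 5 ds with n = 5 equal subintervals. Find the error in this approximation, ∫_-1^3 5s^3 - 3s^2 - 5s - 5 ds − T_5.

Exact integral: ∫_-1^3 f(s) ds = 32.
T_5 = 37.12.
Error = 32 − 37.12 = -5.12.

-5.12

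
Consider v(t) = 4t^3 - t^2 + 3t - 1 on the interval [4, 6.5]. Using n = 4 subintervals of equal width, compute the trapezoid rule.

1505.8203125

Δt = (6.5 − 4)/4 = 0.625.
v(4) = 251, v(4.625) = 387.2109375, v(5.25) = 566, v(5.875) = 793.2265625, v(6.5) = 1074.75.
T_4 = (Δt/2)·[v(t_0) + 2v(t_1) + 2v(t_2) + 2v(t_3) + v(t_4)].
Sum = 1505.8203125.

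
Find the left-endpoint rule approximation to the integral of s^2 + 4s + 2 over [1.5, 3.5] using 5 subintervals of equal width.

Δs = (3.5 − 1.5)/5 = 0.4.
Left endpoints: 1.5, 1.9, 2.3, 2.7, 3.1.
f(1.5) = 10.25, f(1.9) = 13.21, f(2.3) = 16.49, f(2.7) = 20.09, f(3.1) = 24.01.
Sum = Δs · [f(1.5) + f(1.9) + f(2.3) + f(2.7) + f(3.1)].
Sum = 33.62.

33.62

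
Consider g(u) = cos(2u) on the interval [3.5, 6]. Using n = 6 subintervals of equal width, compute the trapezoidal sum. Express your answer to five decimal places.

Δu = (6 − 3.5)/6 = 5/12.
g(3.5) ≈ 0.75390, g(47/12) ≈ 0.02065, g(13/3) ≈ -0.72614, g(4.75) ≈ -0.99717, g(31/6) ≈ -0.61489, g(67/12) ≈ 0.17026, g(6) ≈ 0.84385.
T_6 = (Δu/2)·[g(u_0) + 2g(u_1) + ... + 2g(u_{5}) + g(u_6)].
Sum ≈ -0.56184.

-0.56184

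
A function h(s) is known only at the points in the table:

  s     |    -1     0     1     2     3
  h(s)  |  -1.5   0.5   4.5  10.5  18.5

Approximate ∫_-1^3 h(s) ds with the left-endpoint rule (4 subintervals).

14

Δs = 1.
Sum = 1·[(-1.5) + 0.5 + 4.5 + 10.5] = 14.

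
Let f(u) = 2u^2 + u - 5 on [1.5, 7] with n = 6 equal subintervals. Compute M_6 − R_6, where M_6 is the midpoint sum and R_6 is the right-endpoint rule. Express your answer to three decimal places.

M_6 ≈ 221.52141.
R_6 ≈ 269.20718.
M_6 − R_6 ≈ -47.686.

-47.686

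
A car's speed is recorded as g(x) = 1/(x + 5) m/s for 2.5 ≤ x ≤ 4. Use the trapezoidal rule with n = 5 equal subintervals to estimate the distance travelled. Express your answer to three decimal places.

Δx = (4 − 2.5)/5 = 0.3.
g(2.5) = 2/15, g(2.8) = 5/39, g(3.1) = 10/81, g(3.4) = 5/42, g(3.7) = 10/87, g(4) = 1/9.
T_5 = (Δx/2)·[g(x_0) + 2g(x_1) + ... + 2g(x_{4}) + g(x_5)].
Sum ≈ 0.182.

0.182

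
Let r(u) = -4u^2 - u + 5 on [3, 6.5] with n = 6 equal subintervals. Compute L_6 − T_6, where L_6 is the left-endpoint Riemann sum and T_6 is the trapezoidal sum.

L_6 ≈ -290.27314815.
T_6 ≈ -330.08564815.
L_6 − T_6 = 39.8125.

39.8125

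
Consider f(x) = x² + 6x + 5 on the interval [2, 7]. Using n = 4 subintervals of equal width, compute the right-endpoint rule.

319.84375

Δx = (7 − 2)/4 = 1.25.
Right endpoints: 3.25, 4.5, 5.75, 7.
f(3.25) = 35.0625, f(4.5) = 52.25, f(5.75) = 72.5625, f(7) = 96.
Sum = Δx · [f(3.25) + f(4.5) + f(5.75) + f(7)].
Sum = 319.84375.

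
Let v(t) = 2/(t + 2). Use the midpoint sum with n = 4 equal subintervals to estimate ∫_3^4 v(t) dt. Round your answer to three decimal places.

0.365

Δt = (4 − 3)/4 = 0.25.
Midpoints: 3.125, 3.375, 3.625, 3.875.
v(3.125) = 16/41, v(3.375) = 16/43, v(3.625) = 16/45, v(3.875) = 16/47.
Sum = Δt · [v(3.125) + v(3.375) + v(3.625) + v(3.875)].
Sum ≈ 0.365.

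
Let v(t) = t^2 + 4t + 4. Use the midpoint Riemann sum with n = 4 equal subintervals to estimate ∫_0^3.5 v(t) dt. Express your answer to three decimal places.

52.568

Δt = (3.5 − 0)/4 = 0.875.
Midpoints: 0.4375, 1.3125, 2.1875, 3.0625.
v(0.4375) = 5.94140625, v(1.3125) = 10.97265625, v(2.1875) = 17.53515625, v(3.0625) = 25.62890625.
Sum = Δt · [v(0.4375) + v(1.3125) + v(2.1875) + v(3.0625)].
Sum ≈ 52.568.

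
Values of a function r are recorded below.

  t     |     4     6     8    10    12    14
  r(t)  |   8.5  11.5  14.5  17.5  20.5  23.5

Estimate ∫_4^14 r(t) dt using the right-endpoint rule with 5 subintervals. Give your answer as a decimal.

Δt = 2.
Sum = 2·[11.5 + 14.5 + 17.5 + 20.5 + 23.5] = 175.

175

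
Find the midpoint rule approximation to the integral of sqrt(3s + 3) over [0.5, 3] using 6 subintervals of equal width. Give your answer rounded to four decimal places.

Δs = (3 − 0.5)/6 = 5/12.
Midpoints: 17/24, 1.125, 37/24, 47/24, 2.375, 67/24.
f(17/24) ≈ 2.2638, f(1.125) ≈ 2.5249, f(37/24) ≈ 2.7613, f(47/24) ≈ 2.9791, f(2.375) ≈ 3.1820, f(67/24) ≈ 3.3727.
Sum = Δs · [f(17/24) + f(1.125) + f(37/24) + ...].
Sum ≈ 7.1183.

7.1183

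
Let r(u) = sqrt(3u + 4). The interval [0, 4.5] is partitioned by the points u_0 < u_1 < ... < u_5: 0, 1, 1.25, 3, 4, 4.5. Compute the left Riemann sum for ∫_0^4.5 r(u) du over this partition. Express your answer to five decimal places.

13.13878

Subinterval widths: 1, 0.25, 1.75, 1, 0.5.
Left endpoints: 0, 1, 1.25, 3, 4.
r(0) ≈ 2.00000, r(1) ≈ 2.64575, r(1.25) ≈ 2.78388, r(3) ≈ 3.60555, r(4) ≈ 4.00000.
Sum = Σ Δu_i · r(u_i).
Sum ≈ 13.13878.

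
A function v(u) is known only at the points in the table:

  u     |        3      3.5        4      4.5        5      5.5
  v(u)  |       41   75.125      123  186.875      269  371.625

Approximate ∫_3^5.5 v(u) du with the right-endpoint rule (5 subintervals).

Δu = 0.5.
Sum = 0.5·[75.125 + 123 + 186.875 + 269 + 371.625] = 512.8125.

512.8125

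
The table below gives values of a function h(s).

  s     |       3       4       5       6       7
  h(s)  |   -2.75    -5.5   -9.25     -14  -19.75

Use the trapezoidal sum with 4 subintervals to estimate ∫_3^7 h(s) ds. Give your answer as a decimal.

Δs = 1.
T_4 = (1/2)·[(-2.75) + 2·(-5.5) + 2·(-9.25) + 2·(-14) + (-19.75)] = -40.

-40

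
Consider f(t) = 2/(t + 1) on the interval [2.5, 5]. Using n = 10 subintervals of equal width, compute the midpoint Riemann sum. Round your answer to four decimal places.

1.0777

Δt = (5 − 2.5)/10 = 0.25.
Midpoints: 2.625, 2.875, 3.125, 3.375, 3.625, 3.875, 4.125, 4.375, 4.625, 4.875.
f(2.625) = 16/29, f(2.875) = 16/31, f(3.125) = 16/33, f(3.375) = 16/35, f(3.625) = 16/37, f(3.875) = 16/39, f(4.125) = 16/41, f(4.375) = 16/43, f(4.625) = 16/45, f(4.875) = 16/47.
Sum = Δt · [f(2.625) + f(2.875) + f(3.125) + ...].
Sum ≈ 1.0777.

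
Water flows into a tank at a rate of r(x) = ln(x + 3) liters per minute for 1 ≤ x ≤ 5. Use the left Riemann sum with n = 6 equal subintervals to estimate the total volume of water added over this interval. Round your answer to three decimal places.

Δx = (5 − 1)/6 = 2/3.
Left endpoints: 1, 5/3, 7/3, 3, 11/3, 13/3.
r(1) ≈ 1.386, r(5/3) ≈ 1.540, r(7/3) ≈ 1.674, r(3) ≈ 1.792, r(11/3) ≈ 1.897, r(13/3) ≈ 1.992.
Sum = Δx · [r(1) + r(5/3) + r(7/3) + ...].
Sum ≈ 6.855.

6.855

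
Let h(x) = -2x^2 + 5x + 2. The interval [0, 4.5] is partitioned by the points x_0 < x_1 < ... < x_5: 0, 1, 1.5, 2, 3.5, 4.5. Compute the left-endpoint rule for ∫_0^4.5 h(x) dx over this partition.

Subinterval widths: 1, 0.5, 0.5, 1.5, 1.
Left endpoints: 0, 1, 1.5, 2, 3.5.
h(0) = 2, h(1) = 5, h(1.5) = 5, h(2) = 4, h(3.5) = -5.
Sum = Σ Δx_i · h(x_i).
Sum = 8.

8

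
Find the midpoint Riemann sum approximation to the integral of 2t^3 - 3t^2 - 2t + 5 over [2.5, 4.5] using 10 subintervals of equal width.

105.88

Δt = (4.5 − 2.5)/10 = 0.2.
Midpoints: 2.6, 2.8, 3, 3.2, 3.4, 3.6, 3.8, 4, 4.2, 4.4.
f(2.6) = 14.672, f(2.8) = 19.784, f(3) = 26, f(3.2) = 33.416, f(3.4) = 42.128, f(3.6) = 52.232, f(3.8) = 63.824, f(4) = 77, f(4.2) = 91.856, f(4.4) = 108.488.
Sum = Δt · [f(2.6) + f(2.8) + f(3) + ...].
Sum = 105.88.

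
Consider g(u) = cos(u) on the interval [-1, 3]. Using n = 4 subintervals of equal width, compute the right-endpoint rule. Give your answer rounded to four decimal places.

0.1342

Δu = (3 − (-1))/4 = 1.
Right endpoints: 0, 1, 2, 3.
g(0) ≈ 1.0000, g(1) ≈ 0.5403, g(2) ≈ -0.4161, g(3) ≈ -0.9900.
Sum = Δu · [g(0) + g(1) + g(2) + g(3)].
Sum ≈ 0.1342.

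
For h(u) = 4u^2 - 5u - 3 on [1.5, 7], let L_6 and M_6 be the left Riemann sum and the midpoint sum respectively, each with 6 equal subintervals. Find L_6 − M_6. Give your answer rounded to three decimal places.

-68.483

L_6 ≈ 249.43519.
M_6 ≈ 317.91782.
L_6 − M_6 ≈ -68.483.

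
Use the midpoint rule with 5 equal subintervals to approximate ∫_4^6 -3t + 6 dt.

Δt = (6 − 4)/5 = 0.4.
Midpoints: 4.2, 4.6, 5, 5.4, 5.8.
f(4.2) = -6.6, f(4.6) = -7.8, f(5) = -9, f(5.4) = -10.2, f(5.8) = -11.4.
Sum = Δt · [f(4.2) + f(4.6) + f(5) + f(5.4) + f(5.8)].
Sum = -18.

-18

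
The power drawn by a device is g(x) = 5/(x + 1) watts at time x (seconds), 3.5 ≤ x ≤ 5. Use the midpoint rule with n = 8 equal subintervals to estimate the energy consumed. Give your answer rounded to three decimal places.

Δx = (5 − 3.5)/8 = 0.1875.
Midpoints: 3.59375, 3.78125, 3.96875, 4.15625, 4.34375, 4.53125, 4.71875, 4.90625.
g(3.59375) = 160/147, g(3.78125) = 160/153, g(3.96875) = 160/159, g(4.15625) = 32/33, g(4.34375) = 160/171, g(4.53125) = 160/177, g(4.71875) = 160/183, g(4.90625) = 160/189.
Sum = Δx · [g(3.59375) + g(3.78125) + g(3.96875) + ...].
Sum ≈ 1.438.

1.438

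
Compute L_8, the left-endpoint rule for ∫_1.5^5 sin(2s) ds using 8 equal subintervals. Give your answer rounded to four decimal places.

0.0793

Δs = (5 − 1.5)/8 = 0.4375.
Left endpoints: 1.5, 1.9375, 2.375, 2.8125, 3.25, 3.6875, 4.125, 4.5625.
f(1.5) ≈ 0.1411, f(1.9375) ≈ -0.6694, f(2.375) ≈ -0.9993, f(2.8125) ≈ -0.6117, f(3.25) ≈ 0.2151, f(3.6875) ≈ 0.8875, f(4.125) ≈ 0.9226, f(4.5625) ≈ 0.2953.
Sum = Δs · [f(1.5) + f(1.9375) + f(2.375) + ...].
Sum ≈ 0.0793.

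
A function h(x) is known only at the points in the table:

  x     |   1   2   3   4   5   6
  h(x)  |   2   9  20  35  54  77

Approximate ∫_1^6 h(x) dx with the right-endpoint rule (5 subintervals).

195

Δx = 1.
Sum = 1·[9 + 20 + 35 + 54 + 77] = 195.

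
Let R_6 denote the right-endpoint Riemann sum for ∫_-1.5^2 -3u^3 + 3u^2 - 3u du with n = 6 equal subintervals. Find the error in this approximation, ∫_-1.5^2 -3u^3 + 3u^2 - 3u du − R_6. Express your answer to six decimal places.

Exact integral: ∫_-1.5^2 f(u) du = 0.546875.
R_6 ≈ -10.78862847.
Error ≈ 0.546875 − (-10.78862847) ≈ 11.335503.

11.335503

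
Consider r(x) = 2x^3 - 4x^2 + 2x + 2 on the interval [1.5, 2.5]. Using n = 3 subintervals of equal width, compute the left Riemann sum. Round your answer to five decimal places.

5.06481

Δx = (2.5 − 1.5)/3 = 1/3.
Left endpoints: 1.5, 11/6, 13/6.
r(1.5) = 2.75, r(11/6) = 491/108, r(13/6) = 853/108.
Sum = Δx · [r(1.5) + r(11/6) + r(13/6)].
Sum ≈ 5.06481.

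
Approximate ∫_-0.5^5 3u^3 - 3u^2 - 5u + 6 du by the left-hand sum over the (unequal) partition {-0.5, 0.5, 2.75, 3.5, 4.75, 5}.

197.859375

Subinterval widths: 1, 2.25, 0.75, 1.25, 0.25.
Left endpoints: -0.5, 0.5, 2.75, 3.5, 4.75.
f(-0.5) = 7.375, f(0.5) = 3.125, f(2.75) = 31.953125, f(3.5) = 80.375, f(4.75) = 236.078125.
Sum = Σ Δu_i · f(u_i).
Sum = 197.859375.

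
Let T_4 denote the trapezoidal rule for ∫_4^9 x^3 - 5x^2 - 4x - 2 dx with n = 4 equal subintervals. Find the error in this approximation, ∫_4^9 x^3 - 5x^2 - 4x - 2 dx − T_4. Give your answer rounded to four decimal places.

-18.8802

Exact integral: ∫_4^9 f(x) dx ≈ 327.916667.
T_4 = 346.796875.
Error ≈ 327.916667 − 346.796875 ≈ -18.8802.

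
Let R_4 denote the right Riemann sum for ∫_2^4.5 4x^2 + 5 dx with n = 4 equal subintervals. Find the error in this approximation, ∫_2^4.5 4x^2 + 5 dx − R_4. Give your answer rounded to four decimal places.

Exact integral: ∫_2^4.5 f(x) dx ≈ 123.333333.
R_4 = 144.296875.
Error ≈ 123.333333 − 144.296875 ≈ -20.9635.

-20.9635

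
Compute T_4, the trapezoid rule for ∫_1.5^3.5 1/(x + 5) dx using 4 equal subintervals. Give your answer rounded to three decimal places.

0.268

Δx = (3.5 − 1.5)/4 = 0.5.
f(1.5) = 2/13, f(2) = 1/7, f(2.5) = 2/15, f(3) = 0.125, f(3.5) = 2/17.
T_4 = (Δx/2)·[f(x_0) + 2f(x_1) + 2f(x_2) + 2f(x_3) + f(x_4)].
Sum ≈ 0.268.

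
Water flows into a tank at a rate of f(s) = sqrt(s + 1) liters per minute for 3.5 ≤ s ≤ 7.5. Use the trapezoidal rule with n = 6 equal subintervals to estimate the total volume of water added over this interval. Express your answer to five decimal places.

10.15469

Δs = (7.5 − 3.5)/6 = 2/3.
f(3.5) ≈ 2.12132, f(25/6) ≈ 2.27303, f(29/6) ≈ 2.41523, f(5.5) ≈ 2.54951, f(37/6) ≈ 2.67706, f(41/6) ≈ 2.79881, f(7.5) ≈ 2.91548.
T_6 = (Δs/2)·[f(s_0) + 2f(s_1) + ... + 2f(s_{5}) + f(s_6)].
Sum ≈ 10.15469.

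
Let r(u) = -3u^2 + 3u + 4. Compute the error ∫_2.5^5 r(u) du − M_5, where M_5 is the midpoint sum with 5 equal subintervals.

-0.15625

Exact integral: ∫_2.5^5 r(u) du = -71.25.
M_5 = -71.09375.
Error = -71.25 − (-71.09375) = -0.15625.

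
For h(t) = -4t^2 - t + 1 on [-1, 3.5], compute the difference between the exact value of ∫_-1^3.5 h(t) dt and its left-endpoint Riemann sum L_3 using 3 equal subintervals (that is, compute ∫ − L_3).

-30.375

Exact integral: ∫_-1^3.5 h(t) dt = -59.625.
L_3 = -29.25.
Error = -59.625 − (-29.25) = -30.375.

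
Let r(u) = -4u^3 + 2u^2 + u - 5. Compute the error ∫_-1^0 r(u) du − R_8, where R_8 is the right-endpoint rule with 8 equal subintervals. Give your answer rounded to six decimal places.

Exact integral: ∫_-1^0 r(u) du ≈ -3.83333333.
R_8 = -4.125.
Error ≈ -3.83333333 − (-4.125) ≈ 0.291667.

0.291667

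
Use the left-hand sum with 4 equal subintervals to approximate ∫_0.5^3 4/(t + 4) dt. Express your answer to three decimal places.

Δt = (3 − 0.5)/4 = 0.625.
Left endpoints: 0.5, 1.125, 1.75, 2.375.
f(0.5) = 8/9, f(1.125) = 32/41, f(1.75) = 16/23, f(2.375) = 32/51.
Sum = Δt · [f(0.5) + f(1.125) + f(1.75) + f(2.375)].
Sum ≈ 1.870.

1.870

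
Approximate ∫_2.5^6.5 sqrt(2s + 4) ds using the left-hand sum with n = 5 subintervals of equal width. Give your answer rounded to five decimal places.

13.91019

Δs = (6.5 − 2.5)/5 = 0.8.
Left endpoints: 2.5, 3.3, 4.1, 4.9, 5.7.
f(2.5) ≈ 3.00000, f(3.3) ≈ 3.25576, f(4.1) ≈ 3.49285, f(4.9) ≈ 3.71484, f(5.7) ≈ 3.92428.
Sum = Δs · [f(2.5) + f(3.3) + f(4.1) + f(4.9) + f(5.7)].
Sum ≈ 13.91019.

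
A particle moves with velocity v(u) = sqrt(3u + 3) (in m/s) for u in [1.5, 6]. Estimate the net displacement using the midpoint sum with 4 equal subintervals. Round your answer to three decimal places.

16.833

Δu = (6 − 1.5)/4 = 1.125.
Midpoints: 2.0625, 3.1875, 4.3125, 5.4375.
v(2.0625) ≈ 3.031, v(3.1875) ≈ 3.544, v(4.3125) ≈ 3.992, v(5.4375) ≈ 4.395.
Sum = Δu · [v(2.0625) + v(3.1875) + v(4.3125) + v(5.4375)].
Sum ≈ 16.833.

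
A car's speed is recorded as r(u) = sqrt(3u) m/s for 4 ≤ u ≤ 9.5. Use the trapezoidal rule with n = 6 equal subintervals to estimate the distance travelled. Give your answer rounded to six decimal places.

24.562515

Δu = (9.5 − 4)/6 = 11/12.
r(4) ≈ 3.464102, r(59/12) ≈ 3.840573, r(35/6) ≈ 4.183300, r(6.75) ≈ 4.500000, r(23/3) ≈ 4.795832, r(103/12) ≈ 5.074446, r(9.5) ≈ 5.338539.
T_6 = (Δu/2)·[r(u_0) + 2r(u_1) + ... + 2r(u_{5}) + r(u_6)].
Sum ≈ 24.562515.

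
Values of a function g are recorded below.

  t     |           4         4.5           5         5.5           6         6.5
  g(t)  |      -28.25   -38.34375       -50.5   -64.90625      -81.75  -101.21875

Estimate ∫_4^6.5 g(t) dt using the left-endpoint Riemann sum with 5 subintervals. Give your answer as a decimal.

-131.875

Δt = 0.5.
Sum = 0.5·[(-28.25) + (-38.34375) + (-50.5) + (-64.90625) + (-81.75)] = -131.875.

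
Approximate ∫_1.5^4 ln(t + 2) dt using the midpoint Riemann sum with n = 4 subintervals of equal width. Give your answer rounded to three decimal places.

3.868

Δt = (4 − 1.5)/4 = 0.625.
Midpoints: 1.8125, 2.4375, 3.0625, 3.6875.
f(1.8125) ≈ 1.338, f(2.4375) ≈ 1.490, f(3.0625) ≈ 1.622, f(3.6875) ≈ 1.738.
Sum = Δt · [f(1.8125) + f(2.4375) + f(3.0625) + f(3.6875)].
Sum ≈ 3.868.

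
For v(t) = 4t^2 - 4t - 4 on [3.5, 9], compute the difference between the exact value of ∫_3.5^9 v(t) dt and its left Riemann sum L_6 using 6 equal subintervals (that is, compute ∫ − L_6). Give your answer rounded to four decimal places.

112.8773

Exact integral: ∫_3.5^9 v(t) dt ≈ 755.333333.
L_6 ≈ 642.456019.
Error ≈ 755.333333 − 642.456019 ≈ 112.8773.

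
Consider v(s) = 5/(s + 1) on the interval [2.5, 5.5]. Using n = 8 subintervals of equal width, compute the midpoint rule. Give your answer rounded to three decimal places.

3.094

Δs = (5.5 − 2.5)/8 = 0.375.
Midpoints: 2.6875, 3.0625, 3.4375, 3.8125, 4.1875, 4.5625, 4.9375, 5.3125.
v(2.6875) = 80/59, v(3.0625) = 16/13, v(3.4375) = 80/71, v(3.8125) = 80/77, v(4.1875) = 80/83, v(4.5625) = 80/89, v(4.9375) = 16/19, v(5.3125) = 80/101.
Sum = Δs · [v(2.6875) + v(3.0625) + v(3.4375) + ...].
Sum ≈ 3.094.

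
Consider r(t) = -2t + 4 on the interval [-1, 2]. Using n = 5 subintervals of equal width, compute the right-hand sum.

Δt = (2 − (-1))/5 = 0.6.
Right endpoints: -0.4, 0.2, 0.8, 1.4, 2.
r(-0.4) = 4.8, r(0.2) = 3.6, r(0.8) = 2.4, r(1.4) = 1.2, r(2) = 0.
Sum = Δt · [r(-0.4) + r(0.2) + r(0.8) + r(1.4) + r(2)].
Sum = 7.2.

7.2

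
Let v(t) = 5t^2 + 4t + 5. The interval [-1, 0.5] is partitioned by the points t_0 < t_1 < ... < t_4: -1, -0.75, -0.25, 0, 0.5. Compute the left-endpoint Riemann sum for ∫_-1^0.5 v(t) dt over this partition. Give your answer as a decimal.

Subinterval widths: 0.25, 0.5, 0.25, 0.5.
Left endpoints: -1, -0.75, -0.25, 0.
v(-1) = 6, v(-0.75) = 4.8125, v(-0.25) = 4.3125, v(0) = 5.
Sum = Σ Δt_i · v(t_i).
Sum = 7.484375.

7.484375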